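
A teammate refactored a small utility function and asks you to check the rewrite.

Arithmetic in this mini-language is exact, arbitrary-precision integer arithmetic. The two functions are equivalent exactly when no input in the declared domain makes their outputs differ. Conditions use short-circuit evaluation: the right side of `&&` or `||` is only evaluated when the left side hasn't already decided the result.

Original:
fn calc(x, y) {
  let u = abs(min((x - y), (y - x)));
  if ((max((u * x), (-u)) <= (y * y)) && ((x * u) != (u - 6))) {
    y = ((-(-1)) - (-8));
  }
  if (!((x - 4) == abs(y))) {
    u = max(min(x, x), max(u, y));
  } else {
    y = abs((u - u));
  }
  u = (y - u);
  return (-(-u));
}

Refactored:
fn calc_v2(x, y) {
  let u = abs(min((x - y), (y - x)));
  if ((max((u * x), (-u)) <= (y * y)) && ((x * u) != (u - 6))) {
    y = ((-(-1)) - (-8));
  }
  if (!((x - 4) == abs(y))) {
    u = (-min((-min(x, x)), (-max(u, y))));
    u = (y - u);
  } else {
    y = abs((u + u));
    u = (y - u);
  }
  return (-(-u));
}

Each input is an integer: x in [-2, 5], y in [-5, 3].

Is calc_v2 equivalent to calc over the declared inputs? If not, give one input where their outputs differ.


Not equivalent: x=4, y=0 separates them (-4 vs 4).
calc: u=4, then ((max((u * x), (-u)) <= (y * y)) && ((x * u) != (u - 6))) is false, then (!((x - 4) == abs(y))) is false, then y=0, then u=-4, then returns -4
calc_v2: u=4, then ((max((u * x), (-u)) <= (y * y)) && ((x * u) != (u - 6))) is false, then (!((x - 4) == abs(y))) is false, then y=8, then u=4, then returns 4
verdict: not equivalent; witness: x=4, y=0


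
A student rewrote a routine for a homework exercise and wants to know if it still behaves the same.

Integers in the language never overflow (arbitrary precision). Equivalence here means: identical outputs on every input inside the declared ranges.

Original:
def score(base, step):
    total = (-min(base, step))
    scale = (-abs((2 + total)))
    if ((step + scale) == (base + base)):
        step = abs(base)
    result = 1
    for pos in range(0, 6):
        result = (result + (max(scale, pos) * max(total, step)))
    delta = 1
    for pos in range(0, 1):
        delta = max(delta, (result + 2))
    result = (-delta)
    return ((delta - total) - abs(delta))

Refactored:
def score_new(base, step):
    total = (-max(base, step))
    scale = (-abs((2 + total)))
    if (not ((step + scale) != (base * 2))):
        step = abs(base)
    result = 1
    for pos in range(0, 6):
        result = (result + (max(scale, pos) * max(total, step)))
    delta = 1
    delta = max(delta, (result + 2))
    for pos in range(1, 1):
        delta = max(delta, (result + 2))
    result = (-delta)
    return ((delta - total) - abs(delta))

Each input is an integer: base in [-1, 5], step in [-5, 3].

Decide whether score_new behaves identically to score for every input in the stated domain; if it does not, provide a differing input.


Not equivalent: base=-1, step=-5 separates them (-5 vs -1).
score: total becomes 5; next scale becomes -7; next ((step + scale) == (base + base)) evaluates to false; next result becomes 1; next at pos=0:; next result becomes 1; next at pos=1:; next result becomes 6; next at pos=2:; next result becomes 16; next at pos=3:; next result becomes 31; next at pos=4:; next result becomes 51; next at pos=5:; next result becomes 76; next delta becomes 1; next at pos=0:; next delta becomes 78; next result becomes -78; next final value -5
score_new: total becomes 1; next scale becomes -3; next (not ((step + scale) != (base * 2))) evaluates to false; next result becomes 1; next at pos=0:; next result becomes 1; next at pos=1:; next result becomes 2; next at pos=2:; next result becomes 4; next at pos=3:; next result becomes 7; next at pos=4:; next result becomes 11; next at pos=5:; next result becomes 16; next delta becomes 1; next delta becomes 18; next pos never enters its loop body; next result becomes -18; next final value -1
verdict: not equivalent; witness: base=-1, step=-5


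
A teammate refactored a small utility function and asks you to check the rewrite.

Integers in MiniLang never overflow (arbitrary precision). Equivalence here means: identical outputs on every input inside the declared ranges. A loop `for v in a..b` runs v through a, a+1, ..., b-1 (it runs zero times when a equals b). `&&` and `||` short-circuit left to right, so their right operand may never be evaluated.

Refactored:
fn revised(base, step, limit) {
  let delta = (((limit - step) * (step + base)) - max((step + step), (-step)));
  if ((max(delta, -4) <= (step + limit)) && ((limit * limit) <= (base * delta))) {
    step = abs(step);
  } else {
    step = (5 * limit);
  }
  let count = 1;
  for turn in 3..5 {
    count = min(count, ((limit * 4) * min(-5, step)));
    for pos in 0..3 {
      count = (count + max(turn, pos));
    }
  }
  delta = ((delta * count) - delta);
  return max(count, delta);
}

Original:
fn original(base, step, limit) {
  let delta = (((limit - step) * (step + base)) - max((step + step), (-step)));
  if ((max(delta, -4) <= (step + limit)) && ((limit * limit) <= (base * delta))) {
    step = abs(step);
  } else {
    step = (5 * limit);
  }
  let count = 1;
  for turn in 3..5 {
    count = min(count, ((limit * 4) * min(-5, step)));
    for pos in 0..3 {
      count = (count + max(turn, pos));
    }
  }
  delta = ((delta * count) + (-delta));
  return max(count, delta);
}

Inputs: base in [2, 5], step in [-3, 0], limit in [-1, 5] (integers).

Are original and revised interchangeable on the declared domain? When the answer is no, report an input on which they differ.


The two versions differ — the changes include arithmetic usage differs.
As a probe, take base=4, step=-1, limit=2: original runs delta = 8; ((max(delta, -4) <= (step + limit)) && ((limit * limit) <= (base * delta))) -> false; step = 10; count = 1; [turn=3]; count = -40; [pos=0]; count = -37; [pos=1]; count = -34; [pos=2]; count = -31; [turn=4]; count = -40; [pos=0]; count = -36; [pos=1]; count = -32; [pos=2]; count = -28; delta = -232; return -28; revised runs delta = 8; ((max(delta, -4) <= (step + limit)) && ((limit * limit) <= (base * delta))) -> false; step = 10; count = 1; [turn=3]; count = -40; [pos=0]; count = -37; [pos=1]; count = -34; [pos=2]; count = -31; [turn=4]; count = -40; [pos=0]; count = -36; [pos=1]; count = -32; [pos=2]; count = -28; delta = -232; return -28; both end at -28.
Sweeping the whole domain (112 inputs) finds no disagreement.
verdict: equivalent


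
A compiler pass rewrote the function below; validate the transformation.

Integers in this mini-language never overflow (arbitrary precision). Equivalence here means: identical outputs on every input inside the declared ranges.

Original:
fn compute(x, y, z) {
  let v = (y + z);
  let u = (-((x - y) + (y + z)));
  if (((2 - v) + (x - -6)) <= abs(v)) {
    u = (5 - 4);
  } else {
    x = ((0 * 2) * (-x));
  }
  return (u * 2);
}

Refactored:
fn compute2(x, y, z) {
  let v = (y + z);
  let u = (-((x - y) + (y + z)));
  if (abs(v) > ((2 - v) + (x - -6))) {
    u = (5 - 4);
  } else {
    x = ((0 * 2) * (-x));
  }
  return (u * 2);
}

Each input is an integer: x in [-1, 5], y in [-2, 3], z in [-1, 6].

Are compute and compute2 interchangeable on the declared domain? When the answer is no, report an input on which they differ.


These are not equivalent — on x=0, y=-2, z=6 the outputs split (2 vs -12).
compute: v=4, then u=-6, then (((2 - v) + (x - -6)) <= abs(v)) is true, then u=1, then returns 2
compute2: v=4, then u=-6, then (abs(v) > ((2 - v) + (x - -6))) is false, then x=0, then returns -12
verdict: not equivalent; witness: x=0, y=-2, z=6


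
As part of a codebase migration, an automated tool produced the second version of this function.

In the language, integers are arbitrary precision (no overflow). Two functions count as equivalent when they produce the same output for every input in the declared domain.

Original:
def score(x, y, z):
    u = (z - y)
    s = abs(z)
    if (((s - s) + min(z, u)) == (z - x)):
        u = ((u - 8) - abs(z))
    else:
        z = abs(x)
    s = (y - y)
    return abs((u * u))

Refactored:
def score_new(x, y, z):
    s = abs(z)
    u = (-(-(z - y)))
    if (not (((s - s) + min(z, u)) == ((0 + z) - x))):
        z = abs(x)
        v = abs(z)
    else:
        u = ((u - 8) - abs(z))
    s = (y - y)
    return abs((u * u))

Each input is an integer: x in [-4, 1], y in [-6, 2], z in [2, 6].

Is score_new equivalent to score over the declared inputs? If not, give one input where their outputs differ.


Reading the diff, among the changes: min/max/abs usage differs; and local variable names differ; and statement counts differ; and constant usage differs; and arithmetic usage differs; and boolean connective usage differs.
Spot check at x=-3, y=-4, z=4 — score: u becomes 8; next s becomes 4; next (((s - s) + min(z, u)) == (z - x)) evaluates to false; next z becomes 3; next s becomes 0; next final value 64. score_new: s becomes 4; next u becomes 8; next (not (((s - s) + min(z, u)) == ((0 + z) - x))) evaluates to true; next z becomes 3; next v becomes 3; next s becomes 0; next final value 64. Both give 64.
Every one of the 270 inputs gives matching results.
verdict: equivalent


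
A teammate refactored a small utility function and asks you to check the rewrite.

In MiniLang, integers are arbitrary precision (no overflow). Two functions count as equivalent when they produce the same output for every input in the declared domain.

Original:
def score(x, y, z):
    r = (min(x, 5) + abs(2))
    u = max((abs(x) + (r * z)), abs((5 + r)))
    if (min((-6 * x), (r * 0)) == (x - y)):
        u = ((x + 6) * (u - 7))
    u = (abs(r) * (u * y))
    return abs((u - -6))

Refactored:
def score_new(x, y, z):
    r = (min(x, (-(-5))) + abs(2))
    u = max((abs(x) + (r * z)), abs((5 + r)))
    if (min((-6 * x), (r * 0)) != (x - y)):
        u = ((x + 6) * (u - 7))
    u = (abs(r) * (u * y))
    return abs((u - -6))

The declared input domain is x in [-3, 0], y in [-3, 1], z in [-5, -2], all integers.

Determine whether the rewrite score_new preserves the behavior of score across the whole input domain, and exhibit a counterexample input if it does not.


On input x=-3, y=-3, z=-5, score returns 3 while score_new returns 18.
verdict: not equivalent; witness: x=-3, y=-3, z=-5


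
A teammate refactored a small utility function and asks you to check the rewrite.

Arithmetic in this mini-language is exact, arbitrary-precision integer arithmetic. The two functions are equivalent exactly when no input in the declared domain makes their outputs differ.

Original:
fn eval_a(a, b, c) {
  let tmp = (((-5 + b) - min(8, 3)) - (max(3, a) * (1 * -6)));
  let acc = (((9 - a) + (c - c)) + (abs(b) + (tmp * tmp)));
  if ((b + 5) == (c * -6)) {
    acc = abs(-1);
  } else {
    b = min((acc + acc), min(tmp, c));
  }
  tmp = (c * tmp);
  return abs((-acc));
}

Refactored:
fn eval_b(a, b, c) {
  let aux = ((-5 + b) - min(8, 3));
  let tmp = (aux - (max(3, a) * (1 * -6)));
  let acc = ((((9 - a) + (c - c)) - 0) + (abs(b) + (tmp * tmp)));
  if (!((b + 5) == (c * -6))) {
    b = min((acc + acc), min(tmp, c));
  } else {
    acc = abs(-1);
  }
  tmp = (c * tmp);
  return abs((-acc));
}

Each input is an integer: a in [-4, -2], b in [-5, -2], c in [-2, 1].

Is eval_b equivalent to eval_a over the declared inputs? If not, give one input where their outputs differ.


The two versions differ — the changes include statement counts differ; also constant usage differs; also arithmetic usage differs; also local variable names differ; also boolean connective usage differs.
Spot check at a=-2, b=-5, c=-1 — eval_a: tmp := 5 | acc := 41 | ((b + 5) == (c * -6)): false | b := -1 | tmp := -5 | result 41. eval_b: aux := -13 | tmp := 5 | acc := 41 | (!((b + 5) == (c * -6))): true | b := -1 | tmp := -5 | result 41. Both give 41.
Every one of the 48 inputs gives matching results.
verdict: equivalent


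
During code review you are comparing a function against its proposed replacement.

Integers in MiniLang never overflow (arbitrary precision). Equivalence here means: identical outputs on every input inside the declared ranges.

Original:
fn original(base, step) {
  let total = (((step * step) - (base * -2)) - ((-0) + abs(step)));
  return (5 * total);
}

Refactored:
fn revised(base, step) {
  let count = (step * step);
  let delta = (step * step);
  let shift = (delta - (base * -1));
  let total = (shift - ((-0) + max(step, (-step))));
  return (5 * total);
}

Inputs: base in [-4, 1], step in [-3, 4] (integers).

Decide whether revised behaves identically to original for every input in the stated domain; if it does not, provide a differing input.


On input base=-4, step=-3, original returns -10 while revised returns 10.
verdict: not equivalent; witness: base=-4, step=-3


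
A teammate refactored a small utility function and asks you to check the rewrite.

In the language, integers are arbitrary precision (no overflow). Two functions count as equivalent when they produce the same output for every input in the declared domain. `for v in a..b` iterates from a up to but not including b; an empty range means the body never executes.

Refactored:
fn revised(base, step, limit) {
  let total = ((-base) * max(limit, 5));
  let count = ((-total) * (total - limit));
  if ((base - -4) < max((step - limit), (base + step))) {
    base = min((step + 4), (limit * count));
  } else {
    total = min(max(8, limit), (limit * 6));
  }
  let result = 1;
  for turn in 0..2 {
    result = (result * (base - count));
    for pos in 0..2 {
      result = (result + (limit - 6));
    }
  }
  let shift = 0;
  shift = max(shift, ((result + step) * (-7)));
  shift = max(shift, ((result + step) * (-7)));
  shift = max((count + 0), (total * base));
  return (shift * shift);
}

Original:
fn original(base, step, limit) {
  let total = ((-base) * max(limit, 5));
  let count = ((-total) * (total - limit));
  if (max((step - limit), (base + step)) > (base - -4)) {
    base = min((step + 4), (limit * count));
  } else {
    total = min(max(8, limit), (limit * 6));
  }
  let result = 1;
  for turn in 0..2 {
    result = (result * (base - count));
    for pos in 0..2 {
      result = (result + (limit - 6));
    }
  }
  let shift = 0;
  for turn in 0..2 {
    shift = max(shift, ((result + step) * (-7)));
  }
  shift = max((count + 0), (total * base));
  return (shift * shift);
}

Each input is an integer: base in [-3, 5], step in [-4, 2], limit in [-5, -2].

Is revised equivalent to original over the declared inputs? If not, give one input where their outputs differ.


The two versions differ — the changes include min/max/abs usage differs, comparison usage differs, arithmetic usage differs, constant usage differs, loop structure differs.
As a probe, take base=5, step=-3, limit=-5: original runs total=-25, then count=-500, then (max((step - limit), (base + step)) > (base - -4)) is false, then total=-30, then result=1, then (turn=0), then result=505, then (pos=0), then result=494, then (pos=1), then result=483, then (turn=1), then result=243915, then (pos=0), then result=243904, then (pos=1), then result=243893, then shift=0, then (turn=0), then shift=0, then (turn=1), then shift=0, then shift=-150, then returns 22500; revised runs total=-25, then count=-500, then ((base - -4) < max((step - limit), (base + step))) is false, then total=-30, then result=1, then (turn=0), then result=505, then (pos=0), then result=494, then (pos=1), then result=483, then (turn=1), then result=243915, then (pos=0), then result=243904, then (pos=1), then result=243893, then shift=0, then shift=0, then shift=0, then shift=-150, then returns 22500; both end at 22500.
Every one of the 252 inputs gives matching results.
verdict: equivalent


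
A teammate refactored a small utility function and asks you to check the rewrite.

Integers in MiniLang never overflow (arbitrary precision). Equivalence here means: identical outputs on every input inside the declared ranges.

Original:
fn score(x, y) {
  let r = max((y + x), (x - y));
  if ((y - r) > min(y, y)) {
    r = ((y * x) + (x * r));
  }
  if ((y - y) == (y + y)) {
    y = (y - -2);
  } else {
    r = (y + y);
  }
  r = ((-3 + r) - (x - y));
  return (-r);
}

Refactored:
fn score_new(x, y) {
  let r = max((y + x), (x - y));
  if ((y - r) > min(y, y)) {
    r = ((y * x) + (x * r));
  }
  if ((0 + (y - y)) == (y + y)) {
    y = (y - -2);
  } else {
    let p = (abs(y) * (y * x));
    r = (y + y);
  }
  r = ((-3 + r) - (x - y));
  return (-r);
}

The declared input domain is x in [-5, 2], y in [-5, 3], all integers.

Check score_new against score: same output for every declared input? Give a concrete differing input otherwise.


This is a faithful refactor — statement counts differ, arithmetic usage differs, constant usage differs, local variable names differ, min/max/abs usage differs, but the computed results match everywhere.
Spot check at x=-3, y=-5 — score: r becomes 2; next ((y - r) > min(y, y)) evaluates to false; next ((y - y) == (y + y)) evaluates to false; next r becomes -10; next r becomes -15; next final value 15. score_new: r becomes 2; next ((y - r) > min(y, y)) evaluates to false; next ((0 + (y - y)) == (y + y)) evaluates to false; next p becomes 75; next r becomes -10; next r becomes -15; next final value 15. Both give 15.
Checked all 72 inputs in the declared domain: the outputs agree on every one.
verdict: equivalent


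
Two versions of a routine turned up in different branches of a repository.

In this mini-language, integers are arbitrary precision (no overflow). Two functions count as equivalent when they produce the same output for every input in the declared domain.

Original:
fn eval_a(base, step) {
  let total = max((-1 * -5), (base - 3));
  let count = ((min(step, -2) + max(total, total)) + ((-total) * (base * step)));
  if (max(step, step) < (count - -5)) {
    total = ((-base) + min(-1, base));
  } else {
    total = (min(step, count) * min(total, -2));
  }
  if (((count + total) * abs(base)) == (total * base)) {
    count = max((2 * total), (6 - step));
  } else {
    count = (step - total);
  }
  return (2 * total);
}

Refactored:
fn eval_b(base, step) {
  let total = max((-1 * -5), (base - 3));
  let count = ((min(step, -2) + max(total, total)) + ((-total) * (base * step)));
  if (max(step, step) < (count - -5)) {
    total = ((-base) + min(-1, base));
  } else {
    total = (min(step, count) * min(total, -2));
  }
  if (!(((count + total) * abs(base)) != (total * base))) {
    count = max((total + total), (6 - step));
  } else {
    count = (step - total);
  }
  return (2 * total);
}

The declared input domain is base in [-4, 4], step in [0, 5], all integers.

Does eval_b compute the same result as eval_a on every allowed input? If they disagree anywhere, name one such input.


The two are interchangeable: boolean connective usage differs, arithmetic usage differs, constant usage differs, comparison usage differs, and every declared input agrees.
Tracing base=0, step=1: eval_a: total=5, then count=3, then (max(step, step) < (count - -5)) is true, then total=-1, then (((count + total) * abs(base)) == (total * base)) is true, then count=5, then returns -2 | eval_b: total=5, then count=3, then (max(step, step) < (count - -5)) is true, then total=-1, then (!(((count + total) * abs(base)) != (total * base))) is true, then count=5, then returns -2 — matching result -2.
Every one of the 54 inputs gives matching results.
verdict: equivalent


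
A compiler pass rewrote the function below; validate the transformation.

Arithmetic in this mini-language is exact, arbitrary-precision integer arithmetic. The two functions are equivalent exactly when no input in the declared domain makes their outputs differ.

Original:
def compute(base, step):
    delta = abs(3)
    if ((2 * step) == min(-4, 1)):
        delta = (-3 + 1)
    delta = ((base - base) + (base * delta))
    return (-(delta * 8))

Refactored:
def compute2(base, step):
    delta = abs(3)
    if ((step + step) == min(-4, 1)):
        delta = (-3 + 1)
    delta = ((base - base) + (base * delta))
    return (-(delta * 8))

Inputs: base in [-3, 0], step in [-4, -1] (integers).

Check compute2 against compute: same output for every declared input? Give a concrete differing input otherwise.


The two are interchangeable: constant usage differs; also arithmetic usage differs, and every declared input agrees.
As a probe, take base=-1, step=-3: compute runs delta := 3 | ((2 * step) == min(-4, 1)): false | delta := -3 | result 24; compute2 runs delta := 3 | ((step + step) == min(-4, 1)): false | delta := -3 | result 24; both end at 24.
Every one of the 16 inputs gives matching results.
verdict: equivalent


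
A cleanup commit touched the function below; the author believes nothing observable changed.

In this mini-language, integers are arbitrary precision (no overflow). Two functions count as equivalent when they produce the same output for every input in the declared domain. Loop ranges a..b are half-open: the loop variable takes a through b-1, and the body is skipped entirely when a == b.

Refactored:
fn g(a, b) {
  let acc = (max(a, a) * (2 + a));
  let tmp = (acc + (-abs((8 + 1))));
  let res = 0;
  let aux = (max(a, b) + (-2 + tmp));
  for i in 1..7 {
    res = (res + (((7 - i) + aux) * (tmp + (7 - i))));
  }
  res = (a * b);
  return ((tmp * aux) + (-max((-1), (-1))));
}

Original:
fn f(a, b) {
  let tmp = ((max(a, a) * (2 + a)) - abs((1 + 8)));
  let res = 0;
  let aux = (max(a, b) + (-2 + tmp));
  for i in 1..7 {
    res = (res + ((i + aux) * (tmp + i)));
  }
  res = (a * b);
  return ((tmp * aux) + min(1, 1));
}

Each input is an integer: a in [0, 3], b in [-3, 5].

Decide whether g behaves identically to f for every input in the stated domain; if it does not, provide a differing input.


The two are interchangeable: local variable names differ; and arithmetic usage differs; and statement counts differ; and constant usage differs; and min/max/abs usage differs, and every declared input agrees.
Spot check at a=3, b=-1 — f: tmp becomes 6; next res becomes 0; next aux becomes 7; next at i=1:; next res becomes 56; next at i=2:; next res becomes 128; next at i=3:; next res becomes 218; next at i=4:; next res becomes 328; next at i=5:; next res becomes 460; next at i=6:; next res becomes 616; next res becomes -3; next final value 43. g: acc becomes 15; next tmp becomes 6; next res becomes 0; next aux becomes 7; next at i=1:; next res becomes 156; next at i=2:; next res becomes 288; next at i=3:; next res becomes 398; next at i=4:; next res becomes 488; next at i=5:; next res becomes 560; next at i=6:; next res becomes 616; next res becomes -3; next final value 43. Both give 43.
Checked all 36 inputs in the declared domain: the outputs agree on every one.
verdict: equivalent


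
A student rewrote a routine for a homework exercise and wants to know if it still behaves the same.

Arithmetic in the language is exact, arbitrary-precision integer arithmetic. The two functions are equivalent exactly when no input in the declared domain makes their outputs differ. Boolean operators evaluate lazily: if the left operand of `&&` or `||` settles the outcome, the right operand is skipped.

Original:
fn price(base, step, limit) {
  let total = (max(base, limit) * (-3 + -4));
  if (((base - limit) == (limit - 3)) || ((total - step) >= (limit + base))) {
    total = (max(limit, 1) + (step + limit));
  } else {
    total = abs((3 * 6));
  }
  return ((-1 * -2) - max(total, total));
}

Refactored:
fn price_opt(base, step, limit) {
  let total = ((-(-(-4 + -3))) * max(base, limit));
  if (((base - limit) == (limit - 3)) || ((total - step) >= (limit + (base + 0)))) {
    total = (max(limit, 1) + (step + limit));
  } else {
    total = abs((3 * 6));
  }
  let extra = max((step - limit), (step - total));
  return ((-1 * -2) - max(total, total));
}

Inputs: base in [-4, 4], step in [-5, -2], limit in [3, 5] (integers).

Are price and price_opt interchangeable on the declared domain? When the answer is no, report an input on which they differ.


The two versions differ — the changes include local variable names differ; also constant usage differs; also arithmetic usage differs; also min/max/abs usage differs; also statement counts differ.
Spot check at base=4, step=-5, limit=3 — price: total := -28 | (((base - limit) == (limit - 3)) || ((total - step) >= (limit + base))): false | total := 18 | result -16. price_opt: total := -28 | (((base - limit) == (limit - 3)) || ((total - step) >= (limit + (base + 0)))): false | total := 18 | extra := -8 | result -16. Both give -16.
Every one of the 108 inputs gives matching results.
verdict: equivalent


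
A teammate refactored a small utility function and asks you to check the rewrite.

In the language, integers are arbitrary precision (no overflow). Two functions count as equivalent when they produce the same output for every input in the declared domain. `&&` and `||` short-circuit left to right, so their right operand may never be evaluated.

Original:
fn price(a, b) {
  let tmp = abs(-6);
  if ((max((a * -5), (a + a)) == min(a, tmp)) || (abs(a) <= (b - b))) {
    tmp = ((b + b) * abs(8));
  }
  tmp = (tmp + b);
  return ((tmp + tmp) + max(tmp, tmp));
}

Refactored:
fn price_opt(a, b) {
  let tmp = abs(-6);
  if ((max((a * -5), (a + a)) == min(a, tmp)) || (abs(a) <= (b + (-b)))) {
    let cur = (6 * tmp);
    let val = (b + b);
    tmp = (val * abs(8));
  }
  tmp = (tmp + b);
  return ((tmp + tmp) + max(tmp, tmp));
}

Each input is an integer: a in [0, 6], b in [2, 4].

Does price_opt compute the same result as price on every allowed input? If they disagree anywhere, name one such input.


The two versions differ — the changes include local variable names differ, and arithmetic usage differs, and constant usage differs, and statement counts differ.
One worked example (a=5, b=4) — price: tmp=6, then ((max((a * -5), (a + a)) == min(a, tmp)) || (abs(a) <= (b - b))) is false, then tmp=10, then returns 30; price_opt: tmp=6, then ((max((a * -5), (a + a)) == min(a, tmp)) || (abs(a) <= (b + (-b)))) is false, then tmp=10, then returns 30; agreement on 30.
Every one of the 21 inputs gives matching results.
verdict: equivalent


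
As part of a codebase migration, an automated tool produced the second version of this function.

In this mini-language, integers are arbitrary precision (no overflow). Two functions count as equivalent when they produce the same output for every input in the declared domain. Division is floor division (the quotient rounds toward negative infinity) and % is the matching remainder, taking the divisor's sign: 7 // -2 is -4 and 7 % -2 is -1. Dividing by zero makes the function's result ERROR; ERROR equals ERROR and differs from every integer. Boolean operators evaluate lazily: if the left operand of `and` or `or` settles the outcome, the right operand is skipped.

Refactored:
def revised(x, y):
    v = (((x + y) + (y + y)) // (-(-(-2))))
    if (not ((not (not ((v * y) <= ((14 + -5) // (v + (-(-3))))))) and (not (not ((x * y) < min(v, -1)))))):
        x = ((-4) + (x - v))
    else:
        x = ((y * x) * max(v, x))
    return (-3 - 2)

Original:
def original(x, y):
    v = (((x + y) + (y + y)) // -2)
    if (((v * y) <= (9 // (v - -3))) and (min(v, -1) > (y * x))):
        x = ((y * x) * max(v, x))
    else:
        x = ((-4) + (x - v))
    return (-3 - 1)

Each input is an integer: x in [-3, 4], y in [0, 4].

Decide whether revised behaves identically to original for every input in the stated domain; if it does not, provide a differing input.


There is a counterexample at x=-3, y=0: -4 on one side, -5 on the other.
original: v := 1 | (((v * y) <= (9 // (v - -3))) and (min(v, -1) > (y * x))): false | x := -8 | result -4
revised: v := 1 | (not ((not (not ((v * y) <= ((14 + -5) // (v + (-(-3))))))) and (not (not ((x * y) < min(v, -1)))))): true | x := -8 | result -5
verdict: not equivalent; witness: x=-3, y=0


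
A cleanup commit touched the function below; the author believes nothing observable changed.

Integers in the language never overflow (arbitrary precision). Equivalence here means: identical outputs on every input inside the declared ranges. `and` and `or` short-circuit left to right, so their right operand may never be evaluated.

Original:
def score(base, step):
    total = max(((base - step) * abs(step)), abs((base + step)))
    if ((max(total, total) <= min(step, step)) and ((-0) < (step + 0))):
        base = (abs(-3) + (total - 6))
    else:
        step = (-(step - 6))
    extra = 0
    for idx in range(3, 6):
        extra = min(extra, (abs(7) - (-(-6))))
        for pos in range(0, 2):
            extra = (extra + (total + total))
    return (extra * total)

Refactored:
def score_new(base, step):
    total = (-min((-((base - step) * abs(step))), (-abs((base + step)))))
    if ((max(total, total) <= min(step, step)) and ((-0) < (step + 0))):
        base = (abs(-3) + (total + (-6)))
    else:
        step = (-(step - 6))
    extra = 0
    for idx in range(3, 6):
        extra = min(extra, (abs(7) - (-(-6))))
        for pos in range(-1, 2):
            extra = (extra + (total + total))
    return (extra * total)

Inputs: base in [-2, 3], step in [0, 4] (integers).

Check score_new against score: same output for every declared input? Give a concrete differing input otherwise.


Evaluate both at base=-2, step=0.
score: total := 2 | ((max(total, total) <= min(step, step)) and ((-0) < (step + 0))): false | step := 6 | extra := 0 | iter idx=3: | extra := 0 | iter pos=0: | extra := 4 | iter pos=1: | extra := 8 | iter idx=4: | extra := 1 | iter pos=0: | extra := 5 | iter pos=1: | extra := 9 | iter idx=5: | extra := 1 | iter pos=0: | extra := 5 | iter pos=1: | extra := 9 | result 18
score_new: total := 2 | ((max(total, total) <= min(step, step)) and ((-0) < (step + 0))): false | step := 6 | extra := 0 | iter idx=3: | extra := 0 | iter pos=-1: | extra := 4 | iter pos=0: | extra := 8 | iter pos=1: | extra := 12 | iter idx=4: | extra := 1 | iter pos=-1: | extra := 5 | iter pos=0: | extra := 9 | iter pos=1: | extra := 13 | iter idx=5: | extra := 1 | iter pos=-1: | extra := 5 | iter pos=0: | extra := 9 | iter pos=1: | extra := 13 | result 26
18 != 26, so the rewrite changes behavior.
verdict: not equivalent; witness: base=-2, step=0


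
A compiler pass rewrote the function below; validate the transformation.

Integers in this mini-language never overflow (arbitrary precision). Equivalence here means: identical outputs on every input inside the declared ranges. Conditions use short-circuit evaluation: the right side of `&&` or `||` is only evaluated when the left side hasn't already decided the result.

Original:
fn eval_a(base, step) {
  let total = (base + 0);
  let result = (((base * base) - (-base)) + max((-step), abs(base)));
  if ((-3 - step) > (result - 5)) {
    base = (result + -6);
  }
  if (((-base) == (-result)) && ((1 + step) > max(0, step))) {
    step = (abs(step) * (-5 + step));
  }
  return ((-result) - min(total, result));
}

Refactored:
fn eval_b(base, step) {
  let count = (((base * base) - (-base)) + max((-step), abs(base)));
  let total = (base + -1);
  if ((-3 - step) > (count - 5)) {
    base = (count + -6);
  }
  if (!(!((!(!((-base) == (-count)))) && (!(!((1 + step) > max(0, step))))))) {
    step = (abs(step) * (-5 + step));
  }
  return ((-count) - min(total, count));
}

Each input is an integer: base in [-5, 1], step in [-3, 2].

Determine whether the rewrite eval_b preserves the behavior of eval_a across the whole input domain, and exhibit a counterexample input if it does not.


These are not equivalent — on base=-5, step=-3 the outputs split (-20 vs -19).
eval_a: total becomes -5; next result becomes 25; next ((-3 - step) > (result - 5)) evaluates to false; next (((-base) == (-result)) && ((1 + step) > max(0, step))) evaluates to false; next final value -20
eval_b: count becomes 25; next total becomes -6; next ((-3 - step) > (count - 5)) evaluates to false; next (!(!((!(!((-base) == (-count)))) && (!(!((1 + step) > max(0, step))))))) evaluates to false; next final value -19
verdict: not equivalent; witness: base=-5, step=-3


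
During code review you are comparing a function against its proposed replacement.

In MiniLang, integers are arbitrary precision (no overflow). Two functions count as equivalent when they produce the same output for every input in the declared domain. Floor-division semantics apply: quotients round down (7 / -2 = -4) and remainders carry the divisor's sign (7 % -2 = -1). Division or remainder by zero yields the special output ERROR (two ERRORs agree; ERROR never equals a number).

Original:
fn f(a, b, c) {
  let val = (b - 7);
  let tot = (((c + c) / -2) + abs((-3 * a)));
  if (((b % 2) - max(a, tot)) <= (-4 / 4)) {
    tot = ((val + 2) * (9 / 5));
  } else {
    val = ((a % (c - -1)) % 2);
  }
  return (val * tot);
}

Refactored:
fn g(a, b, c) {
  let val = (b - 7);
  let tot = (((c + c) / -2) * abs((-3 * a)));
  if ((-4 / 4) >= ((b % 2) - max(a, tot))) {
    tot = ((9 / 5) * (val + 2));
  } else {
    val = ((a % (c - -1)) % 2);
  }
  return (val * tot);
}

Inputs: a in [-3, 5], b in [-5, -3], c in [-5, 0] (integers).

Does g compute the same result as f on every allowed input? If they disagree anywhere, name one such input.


Consider the input a=-3, b=-5, c=0.
f: val becomes -12; next tot becomes 9; next (((b % 2) - max(a, tot)) <= (-4 / 4)) evaluates to true; next tot becomes -10; next final value 120
g: val becomes -12; next tot becomes 0; next ((-4 / 4) >= ((b % 2) - max(a, tot))) evaluates to false; next val becomes 0; next final value 0
120 != 0, so the rewrite changes behavior.
verdict: not equivalent; witness: a=-3, b=-5, c=0


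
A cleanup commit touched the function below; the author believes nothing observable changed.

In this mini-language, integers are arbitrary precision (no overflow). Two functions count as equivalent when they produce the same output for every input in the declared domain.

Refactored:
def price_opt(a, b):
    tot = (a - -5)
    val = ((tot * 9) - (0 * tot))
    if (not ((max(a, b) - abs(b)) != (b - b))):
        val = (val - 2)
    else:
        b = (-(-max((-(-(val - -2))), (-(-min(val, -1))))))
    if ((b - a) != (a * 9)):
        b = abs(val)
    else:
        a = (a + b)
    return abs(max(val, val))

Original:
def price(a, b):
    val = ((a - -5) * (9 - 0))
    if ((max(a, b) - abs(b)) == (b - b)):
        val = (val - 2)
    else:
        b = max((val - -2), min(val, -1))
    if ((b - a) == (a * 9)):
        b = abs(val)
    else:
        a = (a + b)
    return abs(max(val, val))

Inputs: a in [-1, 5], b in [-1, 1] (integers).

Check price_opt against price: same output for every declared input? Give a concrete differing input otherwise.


Equivalent. The edit looks behavioral (`((b - a) == (a * 9))` became `((b - a) != (a * 9))`), but over these ranges it never changes the outcome.
An exhaustive pass over the 21 declared inputs shows identical outputs.
Tracing a=4, b=-1: price: val becomes 81; next ((max(a, b) - abs(b)) == (b - b)) evaluates to false; next b becomes 83; next ((b - a) == (a * 9)) evaluates to false; next a becomes 87; next final value 81 | price_opt: tot becomes 9; next val becomes 81; next (not ((max(a, b) - abs(b)) != (b - b))) evaluates to false; next b becomes 83; next ((b - a) != (a * 9)) evaluates to true; next b becomes 81; next final value 81 — matching result 81.
verdict: equivalent


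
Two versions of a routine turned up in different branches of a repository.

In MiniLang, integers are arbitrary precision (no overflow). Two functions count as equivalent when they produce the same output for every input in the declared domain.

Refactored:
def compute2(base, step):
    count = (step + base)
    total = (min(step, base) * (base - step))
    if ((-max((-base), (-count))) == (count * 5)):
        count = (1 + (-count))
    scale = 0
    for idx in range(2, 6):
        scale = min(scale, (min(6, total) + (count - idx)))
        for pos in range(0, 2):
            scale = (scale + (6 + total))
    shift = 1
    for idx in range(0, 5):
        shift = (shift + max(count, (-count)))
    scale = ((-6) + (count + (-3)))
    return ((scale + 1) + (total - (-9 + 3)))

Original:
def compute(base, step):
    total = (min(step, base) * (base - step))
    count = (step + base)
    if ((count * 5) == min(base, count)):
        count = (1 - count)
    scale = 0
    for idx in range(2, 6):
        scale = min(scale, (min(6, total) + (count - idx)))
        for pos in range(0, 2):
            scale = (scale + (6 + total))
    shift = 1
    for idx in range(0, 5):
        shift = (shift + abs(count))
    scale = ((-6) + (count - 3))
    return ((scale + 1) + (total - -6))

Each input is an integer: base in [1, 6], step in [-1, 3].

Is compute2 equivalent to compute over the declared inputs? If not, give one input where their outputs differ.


The two versions differ — the changes include arithmetic usage differs, plus min/max/abs usage differs, plus constant usage differs.
Spot check at base=2, step=3 — compute: total becomes -2; next count becomes 5; next ((count * 5) == min(base, count)) evaluates to false; next scale becomes 0; next at idx=2:; next scale becomes 0; next at pos=0:; next scale becomes 4; next at pos=1:; next scale becomes 8; next at idx=3:; next scale becomes 0; next at pos=0:; next scale becomes 4; next at pos=1:; next scale becomes 8; next at idx=4:; next scale becomes -1; next at pos=0:; next scale becomes 3; next at pos=1:; next scale becomes 7; next at idx=5:; next scale becomes -2; next at pos=0:; next scale becomes 2; next at pos=1:; next scale becomes 6; next shift becomes 1; next at idx=0:; next shift becomes 6; next at idx=1:; next shift becomes 11; next at idx=2:; next shift becomes 16; next at idx=3:; next shift becomes 21; next at idx=4:; next shift becomes 26; next scale becomes -4; next final value 1. compute2: count becomes 5; next total becomes -2; next ((-max((-base), (-count))) == (count * 5)) evaluates to false; next scale becomes 0; next at idx=2:; next scale becomes 0; next at pos=0:; next scale becomes 4; next at pos=1:; next scale becomes 8; next at idx=3:; next scale becomes 0; next at pos=0:; next scale becomes 4; next at pos=1:; next scale becomes 8; next at idx=4:; next scale becomes -1; next at pos=0:; next scale becomes 3; next at pos=1:; next scale becomes 7; next at idx=5:; next scale becomes -2; next at pos=0:; next scale becomes 2; next at pos=1:; next scale becomes 6; next shift becomes 1; next at idx=0:; next shift becomes 6; next at idx=1:; next shift becomes 11; next at idx=2:; next shift becomes 16; next at idx=3:; next shift becomes 21; next at idx=4:; next shift becomes 26; next scale becomes -4; next final value 1. Both give 1.
An exhaustive pass over the 30 declared inputs shows identical outputs.
verdict: equivalent


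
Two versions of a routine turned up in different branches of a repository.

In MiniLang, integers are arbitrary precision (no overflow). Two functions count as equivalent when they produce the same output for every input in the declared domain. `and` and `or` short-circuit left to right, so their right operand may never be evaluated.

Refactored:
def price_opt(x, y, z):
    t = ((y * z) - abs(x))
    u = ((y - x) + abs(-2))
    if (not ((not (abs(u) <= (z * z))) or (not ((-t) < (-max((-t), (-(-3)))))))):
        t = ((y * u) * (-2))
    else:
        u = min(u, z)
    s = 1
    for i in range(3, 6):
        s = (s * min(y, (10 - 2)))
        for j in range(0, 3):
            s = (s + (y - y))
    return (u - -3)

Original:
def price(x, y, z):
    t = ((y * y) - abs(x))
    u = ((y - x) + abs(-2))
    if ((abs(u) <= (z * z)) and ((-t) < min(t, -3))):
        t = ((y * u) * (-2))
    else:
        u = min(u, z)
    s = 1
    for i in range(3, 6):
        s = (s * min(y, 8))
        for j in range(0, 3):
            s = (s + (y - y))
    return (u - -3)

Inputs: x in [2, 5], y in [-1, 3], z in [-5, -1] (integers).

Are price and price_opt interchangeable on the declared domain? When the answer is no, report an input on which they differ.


Try x=2, y=3, z=-5.
price: t becomes 7; next u becomes 3; next ((abs(u) <= (z * z)) and ((-t) < min(t, -3))) evaluates to true; next t becomes -18; next s becomes 1; next at i=3:; next s becomes 3; next at j=0:; next s becomes 3; next at j=1:; next s becomes 3; next at j=2:; next s becomes 3; next at i=4:; next s becomes 9; next at j=0:; next s becomes 9; next at j=1:; next s becomes 9; next at j=2:; next s becomes 9; next at i=5:; next s becomes 27; next at j=0:; next s becomes 27; next at j=1:; next s becomes 27; next at j=2:; next s becomes 27; next final value 6
price_opt: t becomes -17; next u becomes 3; next (not ((not (abs(u) <= (z * z))) or (not ((-t) < (-max((-t), (-(-3)))))))) evaluates to false; next u becomes -5; next s becomes 1; next at i=3:; next s becomes 3; next at j=0:; next s becomes 3; next at j=1:; next s becomes 3; next at j=2:; next s becomes 3; next at i=4:; next s becomes 9; next at j=0:; next s becomes 9; next at j=1:; next s becomes 9; next at j=2:; next s becomes 9; next at i=5:; next s becomes 27; next at j=0:; next s becomes 27; next at j=1:; next s becomes 27; next at j=2:; next s becomes 27; next final value -2
6 != -2, so the rewrite changes behavior.
verdict: not equivalent; witness: x=2, y=3, z=-5
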